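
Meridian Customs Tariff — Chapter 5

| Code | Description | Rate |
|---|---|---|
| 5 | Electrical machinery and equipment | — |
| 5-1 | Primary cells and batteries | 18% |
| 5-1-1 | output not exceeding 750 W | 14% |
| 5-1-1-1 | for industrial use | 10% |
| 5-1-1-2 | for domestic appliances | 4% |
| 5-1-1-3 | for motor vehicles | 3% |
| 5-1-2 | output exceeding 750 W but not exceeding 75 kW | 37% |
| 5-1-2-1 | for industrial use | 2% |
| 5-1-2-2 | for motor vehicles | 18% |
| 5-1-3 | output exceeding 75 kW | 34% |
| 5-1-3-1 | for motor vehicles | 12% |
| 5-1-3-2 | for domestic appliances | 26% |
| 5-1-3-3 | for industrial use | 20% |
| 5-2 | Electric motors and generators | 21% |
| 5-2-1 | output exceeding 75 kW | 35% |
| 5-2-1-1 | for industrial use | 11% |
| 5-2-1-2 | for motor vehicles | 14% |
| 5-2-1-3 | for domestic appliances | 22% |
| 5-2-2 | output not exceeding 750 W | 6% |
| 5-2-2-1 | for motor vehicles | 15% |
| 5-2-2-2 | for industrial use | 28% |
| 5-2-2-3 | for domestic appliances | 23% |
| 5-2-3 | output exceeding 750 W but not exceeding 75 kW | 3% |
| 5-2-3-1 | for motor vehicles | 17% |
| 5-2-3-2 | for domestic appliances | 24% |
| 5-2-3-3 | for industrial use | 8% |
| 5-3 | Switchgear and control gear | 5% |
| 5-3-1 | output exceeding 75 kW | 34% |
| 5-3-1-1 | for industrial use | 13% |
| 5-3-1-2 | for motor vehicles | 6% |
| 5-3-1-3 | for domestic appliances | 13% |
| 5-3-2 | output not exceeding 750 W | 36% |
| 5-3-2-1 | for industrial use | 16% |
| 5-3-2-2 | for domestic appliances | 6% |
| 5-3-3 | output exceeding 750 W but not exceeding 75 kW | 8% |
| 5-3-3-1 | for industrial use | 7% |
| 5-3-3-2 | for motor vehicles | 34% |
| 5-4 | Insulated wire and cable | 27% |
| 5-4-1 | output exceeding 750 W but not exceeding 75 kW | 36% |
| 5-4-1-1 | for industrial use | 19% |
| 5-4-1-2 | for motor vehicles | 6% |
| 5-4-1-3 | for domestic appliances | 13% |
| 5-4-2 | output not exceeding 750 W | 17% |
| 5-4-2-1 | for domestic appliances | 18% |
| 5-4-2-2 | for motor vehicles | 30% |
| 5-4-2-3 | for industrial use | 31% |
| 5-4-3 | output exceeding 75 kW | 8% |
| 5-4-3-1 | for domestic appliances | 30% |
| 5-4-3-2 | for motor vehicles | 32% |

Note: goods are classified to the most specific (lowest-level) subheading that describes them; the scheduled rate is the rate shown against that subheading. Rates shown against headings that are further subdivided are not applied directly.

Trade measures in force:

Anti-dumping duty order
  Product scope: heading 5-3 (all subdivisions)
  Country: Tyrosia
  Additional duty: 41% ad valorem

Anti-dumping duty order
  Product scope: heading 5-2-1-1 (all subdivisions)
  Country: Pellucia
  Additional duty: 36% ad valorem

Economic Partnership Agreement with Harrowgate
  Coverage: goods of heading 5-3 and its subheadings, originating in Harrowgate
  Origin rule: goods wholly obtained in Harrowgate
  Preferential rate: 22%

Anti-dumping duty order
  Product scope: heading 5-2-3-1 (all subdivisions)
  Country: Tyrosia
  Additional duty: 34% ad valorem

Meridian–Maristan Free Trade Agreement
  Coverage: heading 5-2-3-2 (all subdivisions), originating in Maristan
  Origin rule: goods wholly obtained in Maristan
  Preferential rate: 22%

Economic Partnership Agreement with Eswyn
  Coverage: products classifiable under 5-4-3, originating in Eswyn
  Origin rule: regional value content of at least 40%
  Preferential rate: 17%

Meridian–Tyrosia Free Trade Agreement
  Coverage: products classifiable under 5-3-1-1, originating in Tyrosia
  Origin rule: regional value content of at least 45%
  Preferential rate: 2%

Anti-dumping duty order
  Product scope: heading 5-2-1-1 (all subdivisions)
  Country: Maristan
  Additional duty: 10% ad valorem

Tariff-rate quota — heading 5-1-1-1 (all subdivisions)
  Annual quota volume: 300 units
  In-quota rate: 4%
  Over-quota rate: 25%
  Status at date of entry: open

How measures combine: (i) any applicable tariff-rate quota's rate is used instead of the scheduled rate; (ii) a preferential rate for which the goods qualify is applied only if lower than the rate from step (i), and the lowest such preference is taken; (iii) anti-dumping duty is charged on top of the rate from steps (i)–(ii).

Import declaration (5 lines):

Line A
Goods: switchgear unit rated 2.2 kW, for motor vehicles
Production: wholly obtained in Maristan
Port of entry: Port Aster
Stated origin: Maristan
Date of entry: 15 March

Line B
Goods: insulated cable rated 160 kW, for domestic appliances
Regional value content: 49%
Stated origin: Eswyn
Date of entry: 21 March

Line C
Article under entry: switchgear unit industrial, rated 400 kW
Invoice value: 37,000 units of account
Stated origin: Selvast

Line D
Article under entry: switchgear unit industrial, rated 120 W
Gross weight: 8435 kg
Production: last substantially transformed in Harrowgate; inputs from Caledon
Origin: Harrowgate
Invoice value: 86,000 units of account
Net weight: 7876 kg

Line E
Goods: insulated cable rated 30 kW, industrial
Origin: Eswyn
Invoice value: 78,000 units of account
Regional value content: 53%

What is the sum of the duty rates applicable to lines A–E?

99%

Line A: switchgear unit → 5-3; rated 2.2 kW → 5-3-3; for motor vehicles → 5-3-3-2. Scheduled 34%. Maristan agreement on 5-2-3-2: 5-3-3-2 not covered. → 34%.
Line B: insulated cable → 5-4; rated 160 kW → 5-4-3; for domestic appliances → 5-4-3-1. Scheduled 30%. Eswyn agreement on 5-4-3: RVC ≥ 40% → 17% available; preferential 17%. → 17%.
Line C: switchgear unit → 5-3; rated 400 kW → 5-3-1; industrial → 5-3-1-1. Scheduled 13%. No special measure applies. → 13%.
Line D: switchgear unit → 5-3; rated 120 W → 5-3-2; industrial → 5-3-2-1. Scheduled 16%. Harrowgate agreement on 5-3: not wholly obtained. → 16%.
Line E: insulated cable → 5-4; rated 30 kW → 5-4-1; industrial → 5-4-1-1. Scheduled 19%. Eswyn agreement on 5-4-3: 5-4-1-1 not covered. → 19%.
Sum: 34% + 17% + 13% + 16% + 19% = 99%.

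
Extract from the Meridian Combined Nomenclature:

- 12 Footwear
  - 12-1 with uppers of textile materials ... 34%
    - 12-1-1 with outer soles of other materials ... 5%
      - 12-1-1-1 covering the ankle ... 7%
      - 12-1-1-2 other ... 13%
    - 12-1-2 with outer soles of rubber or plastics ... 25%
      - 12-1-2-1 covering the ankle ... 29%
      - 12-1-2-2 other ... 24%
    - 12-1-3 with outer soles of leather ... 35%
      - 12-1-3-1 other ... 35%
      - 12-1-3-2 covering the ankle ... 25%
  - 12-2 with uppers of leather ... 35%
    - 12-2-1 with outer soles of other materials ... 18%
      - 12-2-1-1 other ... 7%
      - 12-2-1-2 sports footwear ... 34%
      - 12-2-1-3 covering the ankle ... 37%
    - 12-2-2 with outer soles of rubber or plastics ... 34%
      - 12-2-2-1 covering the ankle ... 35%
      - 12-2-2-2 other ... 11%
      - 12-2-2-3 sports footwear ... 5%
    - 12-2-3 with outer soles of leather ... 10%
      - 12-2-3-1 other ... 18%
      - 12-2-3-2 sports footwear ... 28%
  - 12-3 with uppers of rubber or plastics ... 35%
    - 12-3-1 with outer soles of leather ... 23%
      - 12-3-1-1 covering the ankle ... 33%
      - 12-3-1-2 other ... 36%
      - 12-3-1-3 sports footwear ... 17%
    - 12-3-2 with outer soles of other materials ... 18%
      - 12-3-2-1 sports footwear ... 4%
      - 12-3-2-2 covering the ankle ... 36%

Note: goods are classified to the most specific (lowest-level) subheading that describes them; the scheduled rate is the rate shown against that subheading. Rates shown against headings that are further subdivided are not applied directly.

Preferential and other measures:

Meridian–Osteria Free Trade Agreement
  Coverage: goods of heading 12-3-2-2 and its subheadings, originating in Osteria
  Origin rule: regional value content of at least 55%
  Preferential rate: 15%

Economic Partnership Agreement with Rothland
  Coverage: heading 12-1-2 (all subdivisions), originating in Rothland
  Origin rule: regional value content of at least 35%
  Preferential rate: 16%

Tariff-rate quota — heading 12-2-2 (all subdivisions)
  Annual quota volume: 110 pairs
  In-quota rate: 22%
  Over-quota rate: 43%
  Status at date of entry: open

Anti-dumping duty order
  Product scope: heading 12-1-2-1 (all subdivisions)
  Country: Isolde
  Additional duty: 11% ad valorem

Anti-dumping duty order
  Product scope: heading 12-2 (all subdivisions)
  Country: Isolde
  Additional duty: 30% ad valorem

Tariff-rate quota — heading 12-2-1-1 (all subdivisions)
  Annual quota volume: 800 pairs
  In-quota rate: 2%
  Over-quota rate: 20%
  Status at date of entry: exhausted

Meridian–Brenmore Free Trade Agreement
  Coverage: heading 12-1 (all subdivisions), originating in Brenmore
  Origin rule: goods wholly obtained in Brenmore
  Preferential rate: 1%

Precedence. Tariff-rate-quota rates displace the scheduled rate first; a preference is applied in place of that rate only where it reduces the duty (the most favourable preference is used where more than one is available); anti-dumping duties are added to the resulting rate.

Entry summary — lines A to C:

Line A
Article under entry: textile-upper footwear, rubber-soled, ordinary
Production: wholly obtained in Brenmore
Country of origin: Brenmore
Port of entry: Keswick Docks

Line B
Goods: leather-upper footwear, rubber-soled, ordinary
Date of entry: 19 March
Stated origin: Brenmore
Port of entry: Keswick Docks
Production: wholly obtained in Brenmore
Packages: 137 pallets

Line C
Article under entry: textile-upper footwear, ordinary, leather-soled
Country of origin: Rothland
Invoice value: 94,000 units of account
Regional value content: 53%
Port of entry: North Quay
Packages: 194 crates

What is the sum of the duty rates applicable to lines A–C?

58%

Line A: textile-upper → 12-1; rubber-soled → 12-1-2; ordinary → 12-1-2-2. Scheduled 24%. Brenmore agreement on 12-1: wholly obtained → 1% available; preferential 1%. → 1%.
Line B: leather-upper → 12-2; rubber-soled → 12-2-2; ordinary → 12-2-2-2. Scheduled 11%. quota on 12-2-2 open → in-quota 22%; Brenmore agreement on 12-1: 12-2-2-2 not covered. → 22%.
Line C: textile-upper → 12-1; leather-soled → 12-1-3; ordinary → 12-1-3-1. Scheduled 35%. Rothland agreement on 12-1-2: 12-1-3-1 not covered. → 35%.
Sum: 1% + 22% + 35% = 58%.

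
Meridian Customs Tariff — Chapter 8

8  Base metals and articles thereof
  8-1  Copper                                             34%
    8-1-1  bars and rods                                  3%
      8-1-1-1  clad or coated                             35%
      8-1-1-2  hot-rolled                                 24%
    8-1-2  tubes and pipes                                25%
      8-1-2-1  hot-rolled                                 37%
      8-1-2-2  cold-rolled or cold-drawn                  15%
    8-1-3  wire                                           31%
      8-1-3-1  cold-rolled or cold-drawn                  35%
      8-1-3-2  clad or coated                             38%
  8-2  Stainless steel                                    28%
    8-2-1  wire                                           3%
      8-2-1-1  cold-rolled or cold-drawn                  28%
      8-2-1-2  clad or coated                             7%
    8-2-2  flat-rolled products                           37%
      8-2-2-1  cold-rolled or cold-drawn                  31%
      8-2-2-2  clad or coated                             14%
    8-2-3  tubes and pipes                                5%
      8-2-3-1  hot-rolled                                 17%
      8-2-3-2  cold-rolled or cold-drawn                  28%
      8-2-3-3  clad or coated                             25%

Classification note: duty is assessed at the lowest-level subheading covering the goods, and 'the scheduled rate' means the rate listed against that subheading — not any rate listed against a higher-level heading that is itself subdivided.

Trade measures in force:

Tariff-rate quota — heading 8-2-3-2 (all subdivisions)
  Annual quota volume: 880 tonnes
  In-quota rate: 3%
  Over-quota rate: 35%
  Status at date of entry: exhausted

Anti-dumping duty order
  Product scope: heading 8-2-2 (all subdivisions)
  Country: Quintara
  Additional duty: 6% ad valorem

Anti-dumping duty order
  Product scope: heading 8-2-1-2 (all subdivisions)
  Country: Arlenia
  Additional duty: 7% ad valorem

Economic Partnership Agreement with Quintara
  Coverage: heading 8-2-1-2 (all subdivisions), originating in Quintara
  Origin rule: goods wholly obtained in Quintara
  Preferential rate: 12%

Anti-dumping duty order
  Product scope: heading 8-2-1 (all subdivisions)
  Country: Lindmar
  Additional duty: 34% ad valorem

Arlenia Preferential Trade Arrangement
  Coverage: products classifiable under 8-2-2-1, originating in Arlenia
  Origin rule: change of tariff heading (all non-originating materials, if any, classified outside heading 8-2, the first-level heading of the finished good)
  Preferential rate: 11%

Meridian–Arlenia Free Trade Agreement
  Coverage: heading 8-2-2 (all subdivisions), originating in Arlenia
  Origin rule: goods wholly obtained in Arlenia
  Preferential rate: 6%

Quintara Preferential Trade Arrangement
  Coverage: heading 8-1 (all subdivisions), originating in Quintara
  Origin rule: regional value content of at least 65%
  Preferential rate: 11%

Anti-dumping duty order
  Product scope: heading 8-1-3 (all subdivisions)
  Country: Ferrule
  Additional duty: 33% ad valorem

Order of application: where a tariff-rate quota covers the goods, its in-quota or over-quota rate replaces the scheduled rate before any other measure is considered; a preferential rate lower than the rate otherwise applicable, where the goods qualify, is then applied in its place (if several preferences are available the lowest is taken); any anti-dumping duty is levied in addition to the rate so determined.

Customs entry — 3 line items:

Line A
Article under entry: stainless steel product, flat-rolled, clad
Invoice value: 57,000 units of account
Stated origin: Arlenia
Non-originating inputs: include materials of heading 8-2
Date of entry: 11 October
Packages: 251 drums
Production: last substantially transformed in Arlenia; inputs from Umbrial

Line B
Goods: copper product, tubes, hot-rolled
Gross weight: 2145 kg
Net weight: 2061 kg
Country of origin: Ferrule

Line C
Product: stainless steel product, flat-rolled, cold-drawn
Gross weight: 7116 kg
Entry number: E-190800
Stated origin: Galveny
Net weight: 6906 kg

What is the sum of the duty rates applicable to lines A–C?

82%

Line A: stainless steel → 8-2; flat-rolled → 8-2-2; clad → 8-2-2-2. Scheduled 14%. Arlenia agreement on 8-2-2-1: 8-2-2-2 not covered; Arlenia agreement on 8-2-2: not wholly obtained. → 14%.
Line B: copper → 8-1; tubes → 8-1-2; hot-rolled → 8-1-2-1. Scheduled 37%. No special measure applies. → 37%.
Line C: stainless steel → 8-2; flat-rolled → 8-2-2; cold-drawn → 8-2-2-1. Scheduled 31%. No special measure applies. → 31%.
Sum: 14% + 37% + 31% = 82%.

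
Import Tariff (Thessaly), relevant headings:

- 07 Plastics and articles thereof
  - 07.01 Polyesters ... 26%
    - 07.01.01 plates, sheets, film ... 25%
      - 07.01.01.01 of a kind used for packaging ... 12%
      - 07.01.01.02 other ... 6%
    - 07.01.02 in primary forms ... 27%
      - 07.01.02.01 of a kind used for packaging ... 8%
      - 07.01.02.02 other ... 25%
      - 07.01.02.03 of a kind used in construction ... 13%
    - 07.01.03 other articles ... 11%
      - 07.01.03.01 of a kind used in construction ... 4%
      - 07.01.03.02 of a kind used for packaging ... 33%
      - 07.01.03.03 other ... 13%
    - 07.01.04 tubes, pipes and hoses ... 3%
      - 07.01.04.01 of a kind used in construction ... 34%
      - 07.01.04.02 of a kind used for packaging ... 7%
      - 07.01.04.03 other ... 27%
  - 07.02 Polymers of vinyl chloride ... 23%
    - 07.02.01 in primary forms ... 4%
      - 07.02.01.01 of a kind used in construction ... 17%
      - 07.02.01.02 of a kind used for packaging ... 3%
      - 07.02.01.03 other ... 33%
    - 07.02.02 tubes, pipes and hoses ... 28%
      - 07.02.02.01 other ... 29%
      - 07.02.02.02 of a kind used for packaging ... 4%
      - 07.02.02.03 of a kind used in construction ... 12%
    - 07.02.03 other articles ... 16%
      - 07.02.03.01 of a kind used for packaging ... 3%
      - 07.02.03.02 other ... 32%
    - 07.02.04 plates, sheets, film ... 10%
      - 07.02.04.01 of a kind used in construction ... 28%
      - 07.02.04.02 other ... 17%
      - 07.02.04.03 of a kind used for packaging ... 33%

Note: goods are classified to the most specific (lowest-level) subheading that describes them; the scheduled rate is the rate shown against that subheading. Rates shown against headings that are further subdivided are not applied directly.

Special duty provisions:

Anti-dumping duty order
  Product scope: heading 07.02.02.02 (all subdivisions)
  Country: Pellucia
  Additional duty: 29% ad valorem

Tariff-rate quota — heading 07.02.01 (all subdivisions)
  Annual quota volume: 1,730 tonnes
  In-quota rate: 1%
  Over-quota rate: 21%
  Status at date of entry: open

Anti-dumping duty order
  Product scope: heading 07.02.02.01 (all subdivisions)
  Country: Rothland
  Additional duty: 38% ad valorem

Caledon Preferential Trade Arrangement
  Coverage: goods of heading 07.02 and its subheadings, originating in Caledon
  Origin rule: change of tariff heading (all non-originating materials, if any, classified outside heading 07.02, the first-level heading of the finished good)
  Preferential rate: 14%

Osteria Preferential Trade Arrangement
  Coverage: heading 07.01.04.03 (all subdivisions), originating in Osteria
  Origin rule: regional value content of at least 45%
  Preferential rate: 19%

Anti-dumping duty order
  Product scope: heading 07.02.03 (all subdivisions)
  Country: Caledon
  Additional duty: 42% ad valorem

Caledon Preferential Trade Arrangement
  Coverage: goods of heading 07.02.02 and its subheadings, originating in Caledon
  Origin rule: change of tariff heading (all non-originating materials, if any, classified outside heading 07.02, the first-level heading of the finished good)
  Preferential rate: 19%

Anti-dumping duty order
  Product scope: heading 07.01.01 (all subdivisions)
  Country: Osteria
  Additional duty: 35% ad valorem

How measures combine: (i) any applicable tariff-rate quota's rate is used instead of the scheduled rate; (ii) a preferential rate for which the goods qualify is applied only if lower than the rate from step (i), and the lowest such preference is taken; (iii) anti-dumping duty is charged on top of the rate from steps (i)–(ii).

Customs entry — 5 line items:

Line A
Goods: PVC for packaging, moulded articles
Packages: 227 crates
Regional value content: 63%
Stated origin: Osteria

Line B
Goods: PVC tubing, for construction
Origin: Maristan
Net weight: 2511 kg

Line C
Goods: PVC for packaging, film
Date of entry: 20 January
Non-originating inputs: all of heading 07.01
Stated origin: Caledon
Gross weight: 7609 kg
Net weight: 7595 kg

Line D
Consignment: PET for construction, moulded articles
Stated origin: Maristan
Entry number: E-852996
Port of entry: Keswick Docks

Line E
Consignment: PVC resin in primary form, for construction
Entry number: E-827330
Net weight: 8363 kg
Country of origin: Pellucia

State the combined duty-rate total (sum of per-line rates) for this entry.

Line A: PVC → 07.02; moulded articles → 07.02.03; for packaging → 07.02.03.01. Scheduled 3%. Osteria agreement on 07.01.04.03: 07.02.03.01 not covered. → 3%.
Line B: PVC → 07.02; tubing → 07.02.02; for construction → 07.02.02.03. Scheduled 12%. No special measure applies. → 12%.
Line C: PVC → 07.02; film → 07.02.04; for packaging → 07.02.04.03. Scheduled 33%. Caledon agreement on 07.02: CTH met → 14% available; Caledon agreement on 07.02.02: 07.02.04.03 not covered; preferential 14%. → 14%.
Line D: PET → 07.01; moulded articles → 07.01.03; for construction → 07.01.03.01. Scheduled 4%. No special measure applies. → 4%.
Line E: PVC → 07.02; resin in primary form → 07.02.01; for construction → 07.02.01.01. Scheduled 17%. quota on 07.02.01 open → in-quota 1%. → 1%.
Sum: 3% + 12% + 14% + 4% + 1% = 34%.

34%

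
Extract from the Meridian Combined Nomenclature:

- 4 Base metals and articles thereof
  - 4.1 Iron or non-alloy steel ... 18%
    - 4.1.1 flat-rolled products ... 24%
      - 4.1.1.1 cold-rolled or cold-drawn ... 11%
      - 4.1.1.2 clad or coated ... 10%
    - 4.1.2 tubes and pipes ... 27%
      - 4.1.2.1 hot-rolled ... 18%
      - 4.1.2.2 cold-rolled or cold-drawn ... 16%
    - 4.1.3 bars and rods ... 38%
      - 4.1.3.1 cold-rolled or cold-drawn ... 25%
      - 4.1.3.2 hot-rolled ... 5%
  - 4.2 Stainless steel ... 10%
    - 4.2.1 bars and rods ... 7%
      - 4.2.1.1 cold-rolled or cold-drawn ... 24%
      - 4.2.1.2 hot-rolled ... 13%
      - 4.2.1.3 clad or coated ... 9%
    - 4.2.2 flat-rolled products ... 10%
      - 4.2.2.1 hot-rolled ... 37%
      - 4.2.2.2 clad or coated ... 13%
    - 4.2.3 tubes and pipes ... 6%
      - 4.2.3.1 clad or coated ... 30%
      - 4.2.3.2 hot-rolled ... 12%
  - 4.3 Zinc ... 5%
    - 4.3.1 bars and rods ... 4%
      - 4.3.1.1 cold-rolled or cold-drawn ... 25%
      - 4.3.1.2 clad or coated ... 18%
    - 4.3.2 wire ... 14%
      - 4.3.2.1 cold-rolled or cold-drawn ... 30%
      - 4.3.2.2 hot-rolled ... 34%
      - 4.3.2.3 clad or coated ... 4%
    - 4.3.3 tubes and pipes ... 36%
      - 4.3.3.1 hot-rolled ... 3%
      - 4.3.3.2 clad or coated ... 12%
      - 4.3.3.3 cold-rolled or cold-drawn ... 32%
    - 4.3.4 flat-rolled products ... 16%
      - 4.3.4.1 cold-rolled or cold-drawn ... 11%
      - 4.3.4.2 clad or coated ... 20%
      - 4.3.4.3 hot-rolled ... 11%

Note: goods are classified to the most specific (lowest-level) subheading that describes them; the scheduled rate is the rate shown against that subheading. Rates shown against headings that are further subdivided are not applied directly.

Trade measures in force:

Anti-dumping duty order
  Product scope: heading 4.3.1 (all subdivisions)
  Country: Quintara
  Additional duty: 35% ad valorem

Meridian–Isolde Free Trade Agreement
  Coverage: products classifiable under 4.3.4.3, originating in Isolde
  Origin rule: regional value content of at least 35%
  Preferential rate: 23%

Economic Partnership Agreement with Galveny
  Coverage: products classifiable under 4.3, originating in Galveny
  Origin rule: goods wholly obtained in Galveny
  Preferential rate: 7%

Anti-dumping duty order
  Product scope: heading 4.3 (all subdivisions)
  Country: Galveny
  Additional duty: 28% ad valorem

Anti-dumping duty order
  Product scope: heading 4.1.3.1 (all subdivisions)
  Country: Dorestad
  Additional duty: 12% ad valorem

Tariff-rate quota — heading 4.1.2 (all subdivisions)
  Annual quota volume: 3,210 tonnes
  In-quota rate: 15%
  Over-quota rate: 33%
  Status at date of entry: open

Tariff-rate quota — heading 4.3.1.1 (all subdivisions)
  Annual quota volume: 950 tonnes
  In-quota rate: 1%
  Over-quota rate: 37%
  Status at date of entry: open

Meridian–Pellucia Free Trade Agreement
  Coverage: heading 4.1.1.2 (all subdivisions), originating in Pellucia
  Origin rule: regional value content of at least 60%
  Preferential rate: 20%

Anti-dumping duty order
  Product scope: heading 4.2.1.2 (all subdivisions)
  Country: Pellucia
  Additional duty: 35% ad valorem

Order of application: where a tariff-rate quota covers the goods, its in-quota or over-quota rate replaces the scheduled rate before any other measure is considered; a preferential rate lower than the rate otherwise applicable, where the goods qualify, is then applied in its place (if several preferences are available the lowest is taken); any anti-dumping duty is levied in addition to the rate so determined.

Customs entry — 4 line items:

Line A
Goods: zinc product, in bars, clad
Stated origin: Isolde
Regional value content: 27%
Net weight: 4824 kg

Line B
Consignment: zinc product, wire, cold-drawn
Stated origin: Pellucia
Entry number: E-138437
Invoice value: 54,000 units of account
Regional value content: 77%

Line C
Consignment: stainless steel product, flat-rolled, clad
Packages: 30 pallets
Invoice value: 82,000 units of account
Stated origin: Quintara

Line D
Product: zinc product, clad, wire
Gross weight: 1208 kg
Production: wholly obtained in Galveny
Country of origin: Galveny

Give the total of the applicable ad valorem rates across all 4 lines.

Line A: zinc → 4.3; in bars → 4.3.1; clad → 4.3.1.2. Scheduled 18%. Isolde agreement on 4.3.4.3: 4.3.1.2 not covered. → 18%.
Line B: zinc → 4.3; wire → 4.3.2; cold-drawn → 4.3.2.1. Scheduled 30%. Pellucia agreement on 4.1.1.2: 4.3.2.1 not covered. → 30%.
Line C: stainless steel → 4.2; flat-rolled → 4.2.2; clad → 4.2.2.2. Scheduled 13%. No special measure applies. → 13%.
Line D: zinc → 4.3; wire → 4.3.2; clad → 4.3.2.3. Scheduled 4%. Galveny agreement on 4.3: wholly obtained → 7% available; preference 7% not lower than 4% → no reduction; anti-dumping (Galveny, 4.3): +28%; total 4% + 28% = 32%. → 32%.
Sum: 18% + 30% + 13% + 32% = 93%.

93%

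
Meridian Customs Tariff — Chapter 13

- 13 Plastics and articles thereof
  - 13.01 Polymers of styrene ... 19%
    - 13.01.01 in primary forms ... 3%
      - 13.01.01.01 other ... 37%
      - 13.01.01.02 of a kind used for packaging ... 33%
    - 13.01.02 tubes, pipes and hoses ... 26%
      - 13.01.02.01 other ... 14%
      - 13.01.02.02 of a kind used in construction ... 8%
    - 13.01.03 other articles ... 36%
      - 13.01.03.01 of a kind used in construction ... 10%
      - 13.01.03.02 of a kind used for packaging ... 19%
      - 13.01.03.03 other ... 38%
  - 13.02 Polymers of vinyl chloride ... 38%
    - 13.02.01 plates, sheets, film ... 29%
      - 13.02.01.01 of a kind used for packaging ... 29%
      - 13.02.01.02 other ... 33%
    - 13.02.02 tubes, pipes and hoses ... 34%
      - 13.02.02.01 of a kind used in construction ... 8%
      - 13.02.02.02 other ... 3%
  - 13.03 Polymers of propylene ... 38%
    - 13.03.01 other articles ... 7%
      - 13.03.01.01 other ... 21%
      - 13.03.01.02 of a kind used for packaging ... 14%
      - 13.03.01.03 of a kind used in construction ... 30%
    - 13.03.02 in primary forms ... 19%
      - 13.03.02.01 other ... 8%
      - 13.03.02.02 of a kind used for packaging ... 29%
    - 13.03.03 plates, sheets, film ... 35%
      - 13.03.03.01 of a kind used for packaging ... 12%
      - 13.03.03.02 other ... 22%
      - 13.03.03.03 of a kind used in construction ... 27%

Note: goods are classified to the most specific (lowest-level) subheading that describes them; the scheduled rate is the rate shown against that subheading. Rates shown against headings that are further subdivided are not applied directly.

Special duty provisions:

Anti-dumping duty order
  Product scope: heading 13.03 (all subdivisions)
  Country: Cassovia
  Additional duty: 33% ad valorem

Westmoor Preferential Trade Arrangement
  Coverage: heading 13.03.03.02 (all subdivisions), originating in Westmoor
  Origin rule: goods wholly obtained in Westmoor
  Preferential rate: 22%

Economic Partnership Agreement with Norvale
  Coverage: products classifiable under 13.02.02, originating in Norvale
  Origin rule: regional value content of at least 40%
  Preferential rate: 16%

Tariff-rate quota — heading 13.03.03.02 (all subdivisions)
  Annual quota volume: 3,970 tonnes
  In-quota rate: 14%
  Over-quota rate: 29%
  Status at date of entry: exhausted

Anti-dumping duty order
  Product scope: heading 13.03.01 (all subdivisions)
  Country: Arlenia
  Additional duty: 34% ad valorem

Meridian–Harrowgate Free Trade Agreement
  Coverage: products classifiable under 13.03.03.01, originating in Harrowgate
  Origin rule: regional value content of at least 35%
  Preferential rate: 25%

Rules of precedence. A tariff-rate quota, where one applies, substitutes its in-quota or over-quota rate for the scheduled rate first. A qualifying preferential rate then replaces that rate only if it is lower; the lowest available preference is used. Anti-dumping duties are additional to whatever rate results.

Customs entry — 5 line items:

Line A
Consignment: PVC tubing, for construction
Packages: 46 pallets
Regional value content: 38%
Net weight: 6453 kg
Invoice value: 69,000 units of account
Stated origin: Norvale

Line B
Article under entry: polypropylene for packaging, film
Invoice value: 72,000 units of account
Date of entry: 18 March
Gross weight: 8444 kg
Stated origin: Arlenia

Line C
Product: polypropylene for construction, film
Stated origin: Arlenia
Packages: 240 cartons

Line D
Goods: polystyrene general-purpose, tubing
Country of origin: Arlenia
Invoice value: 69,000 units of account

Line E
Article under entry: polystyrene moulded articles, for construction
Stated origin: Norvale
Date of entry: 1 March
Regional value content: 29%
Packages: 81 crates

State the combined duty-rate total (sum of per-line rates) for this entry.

71%

Line A: PVC → 13.02; tubing → 13.02.02; for construction → 13.02.02.01. Scheduled 8%. Norvale agreement on 13.02.02: RVC < 40%. → 8%.
Line B: polypropylene → 13.03; film → 13.03.03; for packaging → 13.03.03.01. Scheduled 12%. No special measure applies. → 12%.
Line C: polypropylene → 13.03; film → 13.03.03; for construction → 13.03.03.03. Scheduled 27%. No special measure applies. → 27%.
Line D: polystyrene → 13.01; tubing → 13.01.02; general-purpose → 13.01.02.01. Scheduled 14%. No special measure applies. → 14%.
Line E: polystyrene → 13.01; moulded articles → 13.01.03; for construction → 13.01.03.01. Scheduled 10%. Norvale agreement on 13.02.02: 13.01.03.01 not covered. → 10%.
Sum: 8% + 12% + 27% + 14% + 10% = 71%.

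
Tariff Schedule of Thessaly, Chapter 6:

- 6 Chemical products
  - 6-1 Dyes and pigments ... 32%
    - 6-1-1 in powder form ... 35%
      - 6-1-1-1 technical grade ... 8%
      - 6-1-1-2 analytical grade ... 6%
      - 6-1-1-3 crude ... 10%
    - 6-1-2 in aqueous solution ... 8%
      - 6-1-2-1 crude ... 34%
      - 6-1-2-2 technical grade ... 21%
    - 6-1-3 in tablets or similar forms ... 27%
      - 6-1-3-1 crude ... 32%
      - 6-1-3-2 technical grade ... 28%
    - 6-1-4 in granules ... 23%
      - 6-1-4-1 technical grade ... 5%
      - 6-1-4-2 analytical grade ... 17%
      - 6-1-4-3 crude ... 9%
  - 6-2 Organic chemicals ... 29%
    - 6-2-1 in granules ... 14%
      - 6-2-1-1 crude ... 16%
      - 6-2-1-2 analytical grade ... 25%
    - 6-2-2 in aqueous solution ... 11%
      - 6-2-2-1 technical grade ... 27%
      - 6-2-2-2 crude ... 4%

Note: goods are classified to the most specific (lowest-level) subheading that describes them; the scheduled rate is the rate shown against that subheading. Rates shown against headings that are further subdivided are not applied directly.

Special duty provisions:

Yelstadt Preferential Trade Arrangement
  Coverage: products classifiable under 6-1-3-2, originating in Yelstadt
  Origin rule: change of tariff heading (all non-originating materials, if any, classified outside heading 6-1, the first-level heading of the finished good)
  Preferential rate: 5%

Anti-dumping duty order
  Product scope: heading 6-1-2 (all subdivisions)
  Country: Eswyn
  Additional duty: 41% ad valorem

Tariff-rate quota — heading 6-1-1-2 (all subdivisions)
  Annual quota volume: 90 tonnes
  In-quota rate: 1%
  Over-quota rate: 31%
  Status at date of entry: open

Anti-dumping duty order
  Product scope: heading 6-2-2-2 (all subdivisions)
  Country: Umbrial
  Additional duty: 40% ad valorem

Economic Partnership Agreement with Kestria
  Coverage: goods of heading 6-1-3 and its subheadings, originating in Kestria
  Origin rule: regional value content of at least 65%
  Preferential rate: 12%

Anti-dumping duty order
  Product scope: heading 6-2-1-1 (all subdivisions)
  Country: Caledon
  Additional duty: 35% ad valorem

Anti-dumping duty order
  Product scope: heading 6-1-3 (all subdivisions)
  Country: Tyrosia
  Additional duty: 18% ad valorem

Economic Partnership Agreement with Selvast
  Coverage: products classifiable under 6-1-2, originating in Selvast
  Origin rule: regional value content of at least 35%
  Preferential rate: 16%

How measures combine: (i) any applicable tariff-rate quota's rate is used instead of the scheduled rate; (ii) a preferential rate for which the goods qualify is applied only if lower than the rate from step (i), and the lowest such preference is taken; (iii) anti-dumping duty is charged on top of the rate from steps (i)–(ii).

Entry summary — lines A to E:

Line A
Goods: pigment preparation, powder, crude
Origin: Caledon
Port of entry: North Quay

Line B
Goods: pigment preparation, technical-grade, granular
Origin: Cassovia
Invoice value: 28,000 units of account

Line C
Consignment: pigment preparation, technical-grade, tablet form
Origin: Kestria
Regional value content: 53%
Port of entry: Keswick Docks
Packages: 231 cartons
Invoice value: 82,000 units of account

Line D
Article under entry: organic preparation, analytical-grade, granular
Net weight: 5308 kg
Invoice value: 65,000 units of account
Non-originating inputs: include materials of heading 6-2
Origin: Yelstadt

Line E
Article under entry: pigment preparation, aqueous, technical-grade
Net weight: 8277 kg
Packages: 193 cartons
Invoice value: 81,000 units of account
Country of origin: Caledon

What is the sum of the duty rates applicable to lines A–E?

89%

Line A: pigment → 6-1; powder → 6-1-1; crude → 6-1-1-3. Scheduled 10%. No special measure applies. → 10%.
Line B: pigment → 6-1; granular → 6-1-4; technical-grade → 6-1-4-1. Scheduled 5%. No special measure applies. → 5%.
Line C: pigment → 6-1; tablet form → 6-1-3; technical-grade → 6-1-3-2. Scheduled 28%. Kestria agreement on 6-1-3: RVC < 65%. → 28%.
Line D: organic → 6-2; granular → 6-2-1; analytical-grade → 6-2-1-2. Scheduled 25%. Yelstadt agreement on 6-1-3-2: 6-2-1-2 not covered. → 25%.
Line E: pigment → 6-1; aqueous → 6-1-2; technical-grade → 6-1-2-2. Scheduled 21%. No special measure applies. → 21%.
Sum: 10% + 5% + 28% + 25% + 21% = 89%.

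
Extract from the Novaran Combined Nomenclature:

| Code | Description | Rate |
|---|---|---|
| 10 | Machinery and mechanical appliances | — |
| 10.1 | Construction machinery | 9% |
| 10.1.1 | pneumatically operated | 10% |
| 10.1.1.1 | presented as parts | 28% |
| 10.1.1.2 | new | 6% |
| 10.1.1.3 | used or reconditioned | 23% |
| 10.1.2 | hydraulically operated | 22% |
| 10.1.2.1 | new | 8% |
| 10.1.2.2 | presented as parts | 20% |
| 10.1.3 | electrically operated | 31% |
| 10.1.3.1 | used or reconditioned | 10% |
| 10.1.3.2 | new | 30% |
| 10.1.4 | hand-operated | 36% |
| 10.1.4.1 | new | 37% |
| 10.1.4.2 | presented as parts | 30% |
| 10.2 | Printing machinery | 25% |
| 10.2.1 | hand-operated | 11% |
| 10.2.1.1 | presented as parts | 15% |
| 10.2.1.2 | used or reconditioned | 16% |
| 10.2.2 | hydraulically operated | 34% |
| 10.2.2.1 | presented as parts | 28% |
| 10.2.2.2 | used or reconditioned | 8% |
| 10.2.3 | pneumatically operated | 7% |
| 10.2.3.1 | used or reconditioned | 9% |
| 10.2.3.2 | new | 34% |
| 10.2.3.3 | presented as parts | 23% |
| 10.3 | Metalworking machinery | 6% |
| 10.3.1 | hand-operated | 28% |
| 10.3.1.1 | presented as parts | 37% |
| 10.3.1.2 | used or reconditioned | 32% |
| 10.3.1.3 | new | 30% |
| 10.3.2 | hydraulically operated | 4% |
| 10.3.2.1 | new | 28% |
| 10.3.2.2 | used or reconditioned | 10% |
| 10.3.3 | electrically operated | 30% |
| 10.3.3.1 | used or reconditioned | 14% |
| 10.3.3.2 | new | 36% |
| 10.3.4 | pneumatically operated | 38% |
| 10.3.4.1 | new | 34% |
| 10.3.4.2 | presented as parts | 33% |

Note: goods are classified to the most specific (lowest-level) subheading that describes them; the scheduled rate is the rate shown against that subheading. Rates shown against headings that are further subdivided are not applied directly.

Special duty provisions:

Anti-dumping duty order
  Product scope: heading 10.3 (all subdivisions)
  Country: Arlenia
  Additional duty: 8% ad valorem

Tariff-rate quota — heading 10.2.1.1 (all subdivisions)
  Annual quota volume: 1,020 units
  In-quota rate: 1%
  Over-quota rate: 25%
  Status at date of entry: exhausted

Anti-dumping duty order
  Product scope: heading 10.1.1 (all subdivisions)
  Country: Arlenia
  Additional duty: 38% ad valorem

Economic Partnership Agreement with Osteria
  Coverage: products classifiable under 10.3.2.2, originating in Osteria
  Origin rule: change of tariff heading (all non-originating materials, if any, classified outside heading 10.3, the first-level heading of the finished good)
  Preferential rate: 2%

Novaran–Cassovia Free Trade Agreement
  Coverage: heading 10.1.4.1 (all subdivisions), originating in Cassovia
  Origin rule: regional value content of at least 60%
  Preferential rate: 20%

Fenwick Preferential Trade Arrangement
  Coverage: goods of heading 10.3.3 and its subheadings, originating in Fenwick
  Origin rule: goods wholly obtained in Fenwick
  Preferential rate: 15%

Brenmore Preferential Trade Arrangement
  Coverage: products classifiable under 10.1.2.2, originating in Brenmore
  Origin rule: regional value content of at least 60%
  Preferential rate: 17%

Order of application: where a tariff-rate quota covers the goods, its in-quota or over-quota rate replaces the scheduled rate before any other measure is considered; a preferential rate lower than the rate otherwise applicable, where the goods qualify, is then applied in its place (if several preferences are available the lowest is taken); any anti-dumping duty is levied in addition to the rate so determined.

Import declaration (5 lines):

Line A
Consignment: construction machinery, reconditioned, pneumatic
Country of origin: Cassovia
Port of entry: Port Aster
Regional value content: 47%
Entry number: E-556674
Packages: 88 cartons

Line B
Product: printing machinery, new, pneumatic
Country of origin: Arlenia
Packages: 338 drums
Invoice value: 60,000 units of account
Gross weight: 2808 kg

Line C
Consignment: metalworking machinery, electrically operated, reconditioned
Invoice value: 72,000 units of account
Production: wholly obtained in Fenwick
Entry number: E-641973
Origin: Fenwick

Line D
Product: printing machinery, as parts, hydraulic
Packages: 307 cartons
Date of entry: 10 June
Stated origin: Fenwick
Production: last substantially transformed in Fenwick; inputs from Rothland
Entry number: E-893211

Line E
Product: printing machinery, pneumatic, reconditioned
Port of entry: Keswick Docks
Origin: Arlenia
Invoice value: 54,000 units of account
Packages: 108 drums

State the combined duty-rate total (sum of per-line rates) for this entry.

108%

Line A: construction → 10.1; pneumatic → 10.1.1; reconditioned → 10.1.1.3. Scheduled 23%. Cassovia agreement on 10.1.4.1: 10.1.1.3 not covered. → 23%.
Line B: printing → 10.2; pneumatic → 10.2.3; new → 10.2.3.2. Scheduled 34%. No special measure applies. → 34%.
Line C: metalworking → 10.3; electrically operated → 10.3.3; reconditioned → 10.3.3.1. Scheduled 14%. Fenwick agreement on 10.3.3: wholly obtained → 15% available; preference 15% not lower than 14% → no reduction. → 14%.
Line D: printing → 10.2; hydraulic → 10.2.2; as parts → 10.2.2.1. Scheduled 28%. Fenwick agreement on 10.3.3: 10.2.2.1 not covered. → 28%.
Line E: printing → 10.2; pneumatic → 10.2.3; reconditioned → 10.2.3.1. Scheduled 9%. No special measure applies. → 9%.
Sum: 23% + 34% + 14% + 28% + 9% = 108%.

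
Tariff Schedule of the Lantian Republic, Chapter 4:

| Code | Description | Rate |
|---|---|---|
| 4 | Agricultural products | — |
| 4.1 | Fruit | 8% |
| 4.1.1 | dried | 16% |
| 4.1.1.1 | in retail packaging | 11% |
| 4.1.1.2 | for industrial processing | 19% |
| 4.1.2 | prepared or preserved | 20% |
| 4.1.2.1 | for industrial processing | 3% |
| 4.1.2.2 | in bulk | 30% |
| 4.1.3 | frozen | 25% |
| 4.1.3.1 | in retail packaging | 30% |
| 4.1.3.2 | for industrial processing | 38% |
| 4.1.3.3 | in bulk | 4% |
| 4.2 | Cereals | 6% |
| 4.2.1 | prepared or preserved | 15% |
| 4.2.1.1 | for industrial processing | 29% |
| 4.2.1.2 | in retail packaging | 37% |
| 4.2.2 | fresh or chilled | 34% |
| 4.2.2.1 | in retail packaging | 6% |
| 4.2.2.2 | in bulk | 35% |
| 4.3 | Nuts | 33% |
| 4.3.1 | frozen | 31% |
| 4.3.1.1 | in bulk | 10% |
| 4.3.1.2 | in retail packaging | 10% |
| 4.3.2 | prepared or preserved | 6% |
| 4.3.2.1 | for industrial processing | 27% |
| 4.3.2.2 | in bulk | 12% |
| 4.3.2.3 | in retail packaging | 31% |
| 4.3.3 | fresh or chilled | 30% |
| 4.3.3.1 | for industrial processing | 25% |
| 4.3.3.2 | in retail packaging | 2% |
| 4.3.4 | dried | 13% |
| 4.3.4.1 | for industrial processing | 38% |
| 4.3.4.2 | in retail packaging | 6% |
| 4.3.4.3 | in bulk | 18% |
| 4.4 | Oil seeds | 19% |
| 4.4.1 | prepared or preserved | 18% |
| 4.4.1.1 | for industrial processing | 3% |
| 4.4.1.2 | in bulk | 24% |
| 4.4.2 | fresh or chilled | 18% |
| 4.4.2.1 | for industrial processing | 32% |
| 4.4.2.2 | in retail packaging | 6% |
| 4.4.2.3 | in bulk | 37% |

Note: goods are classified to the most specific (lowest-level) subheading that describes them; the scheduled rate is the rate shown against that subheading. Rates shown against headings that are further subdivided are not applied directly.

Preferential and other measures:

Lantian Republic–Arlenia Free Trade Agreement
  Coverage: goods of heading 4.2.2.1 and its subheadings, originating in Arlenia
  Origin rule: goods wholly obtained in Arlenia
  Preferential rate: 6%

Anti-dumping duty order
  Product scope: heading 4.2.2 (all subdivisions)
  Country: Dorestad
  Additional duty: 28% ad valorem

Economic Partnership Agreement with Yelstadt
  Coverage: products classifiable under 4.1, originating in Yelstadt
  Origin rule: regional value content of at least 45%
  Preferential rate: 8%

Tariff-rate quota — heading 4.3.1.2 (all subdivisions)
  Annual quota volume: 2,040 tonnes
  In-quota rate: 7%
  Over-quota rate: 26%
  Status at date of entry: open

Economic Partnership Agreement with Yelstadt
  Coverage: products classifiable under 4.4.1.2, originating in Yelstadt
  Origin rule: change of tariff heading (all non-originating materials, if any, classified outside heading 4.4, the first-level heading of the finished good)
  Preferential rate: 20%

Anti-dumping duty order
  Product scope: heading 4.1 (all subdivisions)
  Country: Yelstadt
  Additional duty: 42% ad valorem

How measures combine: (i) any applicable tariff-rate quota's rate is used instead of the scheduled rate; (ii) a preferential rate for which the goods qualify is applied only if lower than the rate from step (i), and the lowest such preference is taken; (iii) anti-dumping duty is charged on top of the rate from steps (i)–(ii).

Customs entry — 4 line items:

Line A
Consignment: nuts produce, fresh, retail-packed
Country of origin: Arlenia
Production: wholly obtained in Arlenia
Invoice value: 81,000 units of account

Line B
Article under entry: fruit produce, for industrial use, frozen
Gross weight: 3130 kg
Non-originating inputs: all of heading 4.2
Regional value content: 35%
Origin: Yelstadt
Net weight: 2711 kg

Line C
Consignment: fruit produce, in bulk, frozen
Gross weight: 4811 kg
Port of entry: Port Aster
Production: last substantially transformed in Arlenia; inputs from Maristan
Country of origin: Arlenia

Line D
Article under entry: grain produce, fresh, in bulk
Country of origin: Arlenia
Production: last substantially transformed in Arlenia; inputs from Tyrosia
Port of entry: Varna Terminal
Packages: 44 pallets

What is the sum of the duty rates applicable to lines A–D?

Line A: nuts → 4.3; fresh → 4.3.3; retail-packed → 4.3.3.2. Scheduled 2%. Arlenia agreement on 4.2.2.1: 4.3.3.2 not covered. → 2%.
Line B: fruit → 4.1; frozen → 4.1.3; for industrial use → 4.1.3.2. Scheduled 38%. Yelstadt agreement on 4.1: RVC < 45%; Yelstadt agreement on 4.4.1.2: 4.1.3.2 not covered; anti-dumping (Yelstadt, 4.1): +42%; total 38% + 42% = 80%. → 80%.
Line C: fruit → 4.1; frozen → 4.1.3; in bulk → 4.1.3.3. Scheduled 4%. Arlenia agreement on 4.2.2.1: 4.1.3.3 not covered. → 4%.
Line D: grain → 4.2; fresh → 4.2.2; in bulk → 4.2.2.2. Scheduled 35%. Arlenia agreement on 4.2.2.1: 4.2.2.2 not covered. → 35%.
Sum: 2% + 80% + 4% + 35% = 121%.

121%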